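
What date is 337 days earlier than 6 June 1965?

July 4, 1964

Going back 337 days from June 6, 1965.
Going back 6 days from June 6, 1965 reaches the end of the previous month; 337 − 6 = 331 left.
May 1965 has 31 days: 331 − 31 = 300 left.
April 1965 has 30 days: 300 − 30 = 270 left.
March 1965 has 31 days: 270 − 31 = 239 left.
February 1965 has 28 days (1965 is not a leap year): 239 − 28 = 211 left.
January 1965 has 31 days: 211 − 31 = 180 left.
December 1964 has 31 days: 180 − 31 = 149 left.
November 1964 has 30 days: 149 − 30 = 119 left.
October 1964 has 31 days: 119 − 31 = 88 left.
September 1964 has 30 days: 88 − 30 = 58 left.
August 1964 has 31 days: 58 − 31 = 27 left.
July 1964 has 31 days; 31 − 27 = 4 → July 4, 1964.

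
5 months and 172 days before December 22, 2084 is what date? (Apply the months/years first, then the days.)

Subtracting 5 months and 172 days from December 22, 2084: first the month/year part, then the days.
month 12 − 5 = 7 → July 2084.
Day 22 is valid in July, giving July 22, 2084.
Now subtract 172 days from July 22, 2084.
Going back 22 days from July 22, 2084 reaches the end of the previous month; 172 − 22 = 150 left.
June 2084 has 30 days: 150 − 30 = 120 left.
May 2084 has 31 days: 120 − 31 = 89 left.
April 2084 has 30 days: 89 − 30 = 59 left.
March 2084 has 31 days: 59 − 31 = 28 left.
February 2084 has 29 days; 29 − 28 = 1 → February 1, 2084.

February 1, 2084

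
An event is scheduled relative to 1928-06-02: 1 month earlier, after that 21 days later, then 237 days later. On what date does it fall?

Counting back 1 month from June 2, 1928:
month 6 − 1 = 5 → May 1928.
Day 2 is valid in May, giving May 2, 1928.
Advancing 21 days from May 2, 1928:
May has 31 days; 2 + 21 = 23, still in May.
Advancing 237 days from May 23, 1928:
May has 31 days, so 31 − 23 = 8 days remain after May 23, 1928; 237 − 8 = 229 left.
June 1928 has 30 days: 229 − 30 = 199 left.
July 1928 has 31 days: 199 − 31 = 168 left.
August 1928 has 31 days: 168 − 31 = 137 left.
September 1928 has 30 days: 137 − 30 = 107 left.
October 1928 has 31 days: 107 − 31 = 76 left.
November 1928 has 30 days: 76 − 30 = 46 left.
December 1928 has 31 days: 46 − 31 = 15 left.
15 days into January 1929 → January 15, 1929.

January 15, 1929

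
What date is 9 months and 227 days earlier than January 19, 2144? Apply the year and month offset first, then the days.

Going back 9 months and 227 days from January 19, 2144: first the month/year part, then the days.
month 1 − 9 = -8, which is month 4 of year 2143 → April 2143.
Day 19 is valid in April, giving April 19, 2143.
Now subtract 227 days from April 19, 2143.
Going back 19 days from April 19, 2143 reaches the end of the previous month; 227 − 19 = 208 left.
March 2143 has 31 days: 208 − 31 = 177 left.
February 2143 has 28 days (2143 is not a leap year): 177 − 28 = 149 left.
January 2143 has 31 days: 149 − 31 = 118 left.
December 2142 has 31 days: 118 − 31 = 87 left.
November 2142 has 30 days: 87 − 30 = 57 left.
October 2142 has 31 days: 57 − 31 = 26 left.
September 2142 has 30 days; 30 − 26 = 4 → September 4, 2142.

September 4, 2142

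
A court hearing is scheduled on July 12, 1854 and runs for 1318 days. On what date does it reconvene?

Counting forward 1318 days from July 12, 1854.
July has 31 days, so 31 − 12 = 19 days remain after July 12, 1854; 1318 − 19 = 1299 left.
August 1854 has 31 days: 1299 − 31 = 1268 left.
September 1854 has 30 days: 1268 − 30 = 1238 left.
October 1854 has 31 days: 1238 − 31 = 1207 left.
November 1854 has 30 days: 1207 − 30 = 1177 left.
December 1854 has 31 days: 1177 − 31 = 1146 left.
January 1855 has 31 days: 1146 − 31 = 1115 left.
February 1855 has 28 days (1855 is not a leap year): 1115 − 28 = 1087 left.
March 1855 has 31 days: 1087 − 31 = 1056 left.
April 1855 has 30 days: 1056 − 30 = 1026 left.
May 1855 has 31 days: 1026 − 31 = 995 left.
June 1855 has 30 days: 995 − 30 = 965 left.
July 1855 has 31 days: 965 − 31 = 934 left.
August 1855 has 31 days: 934 − 31 = 903 left.
September 1855 has 30 days: 903 − 30 = 873 left.
October 1855 has 31 days: 873 − 31 = 842 left.
November 1855 has 30 days: 842 − 30 = 812 left.
December 1855 has 31 days: 812 − 31 = 781 left.
January 1856 has 31 days: 781 − 31 = 750 left.
February 1856 has 29 days (1856 is a leap year): 750 − 29 = 721 left.
March 1856 has 31 days: 721 − 31 = 690 left.
April 1856 has 30 days: 690 − 30 = 660 left.
May 1856 has 31 days: 660 − 31 = 629 left.
June 1856 has 30 days: 629 − 30 = 599 left.
July 1856 has 31 days: 599 − 31 = 568 left.
August 1856 has 31 days: 568 − 31 = 537 left.
September 1856 has 30 days: 537 − 30 = 507 left.
October 1856 has 31 days: 507 − 31 = 476 left.
November 1856 has 30 days: 476 − 30 = 446 left.
December 1856 has 31 days: 446 − 31 = 415 left.
January 1857 has 31 days: 415 − 31 = 384 left.
February 1857 has 28 days (1857 is not a leap year): 384 − 28 = 356 left.
March 1857 has 31 days: 356 − 31 = 325 left.
April 1857 has 30 days: 325 − 30 = 295 left.
May 1857 has 31 days: 295 − 31 = 264 left.
June 1857 has 30 days: 264 − 30 = 234 left.
July 1857 has 31 days: 234 − 31 = 203 left.
August 1857 has 31 days: 203 − 31 = 172 left.
September 1857 has 30 days: 172 − 30 = 142 left.
October 1857 has 31 days: 142 − 31 = 111 left.
November 1857 has 30 days: 111 − 30 = 81 left.
December 1857 has 31 days: 81 − 31 = 50 left.
January 1858 has 31 days: 50 − 31 = 19 left.
19 days into February 1858 → February 19, 1858.

February 19, 1858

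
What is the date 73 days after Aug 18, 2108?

October 30, 2108

Adding 73 days from August 18, 2108.
August has 31 days, so 31 − 18 = 13 days remain after August 18, 2108; 73 − 13 = 60 left.
September 2108 has 30 days: 60 − 30 = 30 left.
30 days into October 2108 → October 30, 2108.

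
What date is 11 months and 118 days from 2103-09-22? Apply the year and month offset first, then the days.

December 18, 2104

Counting forward 11 months and 118 days from September 22, 2103: first the month/year part, then the days.
month 9 + 11 = 20, which is month 8 of year 2104 → August 2104.
Day 22 is valid in August, giving August 22, 2104.
Now add 118 days from August 22, 2104.
August has 31 days, so 31 − 22 = 9 days remain after August 22, 2104; 118 − 9 = 109 left.
September 2104 has 30 days: 109 − 30 = 79 left.
October 2104 has 31 days: 79 − 31 = 48 left.
November 2104 has 30 days: 48 − 30 = 18 left.
18 days into December 2104 → December 18, 2104.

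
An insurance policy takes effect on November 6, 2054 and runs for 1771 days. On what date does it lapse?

September 12, 2059

Advancing 1771 days from November 6, 2054.
November has 30 days, so 30 − 6 = 24 days remain after November 6, 2054; 1771 − 24 = 1747 left.
December 2054 has 31 days: 1747 − 31 = 1716 left.
January 2055 has 31 days: 1716 − 31 = 1685 left.
February 2055 has 28 days (2055 is not a leap year): 1685 − 28 = 1657 left.
March 2055 has 31 days: 1657 − 31 = 1626 left.
April 2055 has 30 days: 1626 − 30 = 1596 left.
May 2055 has 31 days: 1596 − 31 = 1565 left.
June 2055 has 30 days: 1565 − 30 = 1535 left.
July 2055 has 31 days: 1535 − 31 = 1504 left.
August 2055 has 31 days: 1504 − 31 = 1473 left.
September 2055 has 30 days: 1473 − 30 = 1443 left.
October 2055 has 31 days: 1443 − 31 = 1412 left.
November 2055 has 30 days: 1412 − 30 = 1382 left.
December 2055 has 31 days: 1382 − 31 = 1351 left.
January 2056 has 31 days: 1351 − 31 = 1320 left.
February 2056 has 29 days (2056 is a leap year): 1320 − 29 = 1291 left.
March 2056 has 31 days: 1291 − 31 = 1260 left.
April 2056 has 30 days: 1260 − 30 = 1230 left.
May 2056 has 31 days: 1230 − 31 = 1199 left.
June 2056 has 30 days: 1199 − 30 = 1169 left.
July 2056 has 31 days: 1169 − 31 = 1138 left.
August 2056 has 31 days: 1138 − 31 = 1107 left.
September 2056 has 30 days: 1107 − 30 = 1077 left.
October 2056 has 31 days: 1077 − 31 = 1046 left.
November 2056 has 30 days: 1046 − 30 = 1016 left.
December 2056 has 31 days: 1016 − 31 = 985 left.
January 2057 has 31 days: 985 − 31 = 954 left.
February 2057 has 28 days (2057 is not a leap year): 954 − 28 = 926 left.
March 2057 has 31 days: 926 − 31 = 895 left.
April 2057 has 30 days: 895 − 30 = 865 left.
May 2057 has 31 days: 865 − 31 = 834 left.
June 2057 has 30 days: 834 − 30 = 804 left.
July 2057 has 31 days: 804 − 31 = 773 left.
August 2057 has 31 days: 773 − 31 = 742 left.
September 2057 has 30 days: 742 − 30 = 712 left.
October 2057 has 31 days: 712 − 31 = 681 left.
November 2057 has 30 days: 681 − 30 = 651 left.
December 2057 has 31 days: 651 − 31 = 620 left.
January 2058 has 31 days: 620 − 31 = 589 left.
February 2058 has 28 days (2058 is not a leap year): 589 − 28 = 561 left.
March 2058 has 31 days: 561 − 31 = 530 left.
April 2058 has 30 days: 530 − 30 = 500 left.
May 2058 has 31 days: 500 − 31 = 469 left.
June 2058 has 30 days: 469 − 30 = 439 left.
July 2058 has 31 days: 439 − 31 = 408 left.
August 2058 has 31 days: 408 − 31 = 377 left.
September 2058 has 30 days: 377 − 30 = 347 left.
October 2058 has 31 days: 347 − 31 = 316 left.
November 2058 has 30 days: 316 − 30 = 286 left.
December 2058 has 31 days: 286 − 31 = 255 left.
January 2059 has 31 days: 255 − 31 = 224 left.
February 2059 has 28 days (2059 is not a leap year): 224 − 28 = 196 left.
March 2059 has 31 days: 196 − 31 = 165 left.
April 2059 has 30 days: 165 − 30 = 135 left.
May 2059 has 31 days: 135 − 31 = 104 left.
June 2059 has 30 days: 104 − 30 = 74 left.
July 2059 has 31 days: 74 − 31 = 43 left.
August 2059 has 31 days: 43 − 31 = 12 left.
12 days into September 2059 → September 12, 2059.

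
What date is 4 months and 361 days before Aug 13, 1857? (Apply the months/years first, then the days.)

Subtracting 4 months and 361 days from August 13, 1857: first the month/year part, then the days.
month 8 − 4 = 4 → April 1857.
Day 13 is valid in April, giving April 13, 1857.
Now subtract 361 days from April 13, 1857.
Going back 13 days from April 13, 1857 reaches the end of the previous month; 361 − 13 = 348 left.
March 1857 has 31 days: 348 − 31 = 317 left.
February 1857 has 28 days (1857 is not a leap year): 317 − 28 = 289 left.
January 1857 has 31 days: 289 − 31 = 258 left.
December 1856 has 31 days: 258 − 31 = 227 left.
November 1856 has 30 days: 227 − 30 = 197 left.
October 1856 has 31 days: 197 − 31 = 166 left.
September 1856 has 30 days: 166 − 30 = 136 left.
August 1856 has 31 days: 136 − 31 = 105 left.
July 1856 has 31 days: 105 − 31 = 74 left.
June 1856 has 30 days: 74 − 30 = 44 left.
May 1856 has 31 days: 44 − 31 = 13 left.
April 1856 has 30 days; 30 − 13 = 17 → April 17, 1856.

April 17, 1856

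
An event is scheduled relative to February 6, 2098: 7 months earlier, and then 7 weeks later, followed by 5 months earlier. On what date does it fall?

March 24, 2097

Counting back 7 months from February 6, 2098:
month 2 − 7 = -5, which is month 7 of year 2097 → July 2097.
Day 6 is valid in July, giving July 6, 2097.
Advancing 7 weeks (= 49 days) from July 6, 2097:
July has 31 days, so 31 − 6 = 25 days remain after July 6, 2097; 49 − 25 = 24 left.
24 days into August 2097 → August 24, 2097.
Subtracting 5 months from August 24, 2097:
month 8 − 5 = 3 → March 2097.
Day 24 is valid in March, giving March 24, 2097.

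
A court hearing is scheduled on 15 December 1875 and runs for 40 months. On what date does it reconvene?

April 15, 1879

Adding 40 months from December 15, 1875.
month 12 + 40 = 52, which is month 4 of year 1879 → April 1879.
Day 15 is valid in April, giving April 15, 1879.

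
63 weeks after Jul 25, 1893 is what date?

October 9, 1894

Adding 63 weeks = 441 days from July 25, 1893.
July has 31 days, so 31 − 25 = 6 days remain after July 25, 1893; 441 − 6 = 435 left.
August 1893 has 31 days: 435 − 31 = 404 left.
September 1893 has 30 days: 404 − 30 = 374 left.
October 1893 has 31 days: 374 − 31 = 343 left.
November 1893 has 30 days: 343 − 30 = 313 left.
December 1893 has 31 days: 313 − 31 = 282 left.
January 1894 has 31 days: 282 − 31 = 251 left.
February 1894 has 28 days (1894 is not a leap year): 251 − 28 = 223 left.
March 1894 has 31 days: 223 − 31 = 192 left.
April 1894 has 30 days: 192 − 30 = 162 left.
May 1894 has 31 days: 162 − 31 = 131 left.
June 1894 has 30 days: 131 − 30 = 101 left.
July 1894 has 31 days: 101 − 31 = 70 left.
August 1894 has 31 days: 70 − 31 = 39 left.
September 1894 has 30 days: 39 − 30 = 9 left.
9 days into October 1894 → October 9, 1894.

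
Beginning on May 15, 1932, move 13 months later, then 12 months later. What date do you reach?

June 15, 1934

Adding 13 months from May 15, 1932:
month 5 + 13 = 18, which is month 6 of year 1933 → June 1933.
Day 15 is valid in June, giving June 15, 1933.
Adding 12 months from June 15, 1933:
month 6 + 12 = 18, which is month 6 of year 1934 → June 1934.
Day 15 is valid in June, giving June 15, 1934.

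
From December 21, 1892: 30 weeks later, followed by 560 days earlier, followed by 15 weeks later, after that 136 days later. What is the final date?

Advancing 30 weeks (= 210 days) from December 21, 1892:
December has 31 days, so 31 − 21 = 10 days remain after December 21, 1892; 210 − 10 = 200 left.
January 1893 has 31 days: 200 − 31 = 169 left.
February 1893 has 28 days (1893 is not a leap year): 169 − 28 = 141 left.
March 1893 has 31 days: 141 − 31 = 110 left.
April 1893 has 30 days: 110 − 30 = 80 left.
May 1893 has 31 days: 80 − 31 = 49 left.
June 1893 has 30 days: 49 − 30 = 19 left.
19 days into July 1893 → July 19, 1893.
Counting back 560 days from July 19, 1893:
Going back 19 days from July 19, 1893 reaches the end of the previous month; 560 − 19 = 541 left.
June 1893 has 30 days: 541 − 30 = 511 left.
May 1893 has 31 days: 511 − 31 = 480 left.
April 1893 has 30 days: 480 − 30 = 450 left.
March 1893 has 31 days: 450 − 31 = 419 left.
February 1893 has 28 days (1893 is not a leap year): 419 − 28 = 391 left.
January 1893 has 31 days: 391 − 31 = 360 left.
December 1892 has 31 days: 360 − 31 = 329 left.
November 1892 has 30 days: 329 − 30 = 299 left.
October 1892 has 31 days: 299 − 31 = 268 left.
September 1892 has 30 days: 268 − 30 = 238 left.
August 1892 has 31 days: 238 − 31 = 207 left.
July 1892 has 31 days: 207 − 31 = 176 left.
June 1892 has 30 days: 176 − 30 = 146 left.
May 1892 has 31 days: 146 − 31 = 115 left.
April 1892 has 30 days: 115 − 30 = 85 left.
March 1892 has 31 days: 85 − 31 = 54 left.
February 1892 has 29 days (1892 is a leap year): 54 − 29 = 25 left.
January 1892 has 31 days; 31 − 25 = 6 → January 6, 1892.
Advancing 15 weeks (= 105 days) from January 6, 1892:
January has 31 days, so 31 − 6 = 25 days remain after January 6, 1892; 105 − 25 = 80 left.
February 1892 has 29 days (1892 is a leap year): 80 − 29 = 51 left.
March 1892 has 31 days: 51 − 31 = 20 left.
20 days into April 1892 → April 20, 1892.
Adding 136 days from April 20, 1892:
April has 30 days, so 30 − 20 = 10 days remain after April 20, 1892; 136 − 10 = 126 left.
May 1892 has 31 days: 126 − 31 = 95 left.
June 1892 has 30 days: 95 − 30 = 65 left.
July 1892 has 31 days: 65 − 31 = 34 left.
August 1892 has 31 days: 34 − 31 = 3 left.
3 days into September 1892 → September 3, 1892.

September 3, 1892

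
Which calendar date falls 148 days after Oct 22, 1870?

March 19, 1871

Adding 148 days from October 22, 1870.
October has 31 days, so 31 − 22 = 9 days remain after October 22, 1870; 148 − 9 = 139 left.
November 1870 has 30 days: 139 − 30 = 109 left.
December 1870 has 31 days: 109 − 31 = 78 left.
January 1871 has 31 days: 78 − 31 = 47 left.
February 1871 has 28 days (1871 is not a leap year): 47 − 28 = 19 left.
19 days into March 1871 → March 19, 1871.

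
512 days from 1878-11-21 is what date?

April 16, 1880

Counting forward 512 days from November 21, 1878.
November has 30 days, so 30 − 21 = 9 days remain after November 21, 1878; 512 − 9 = 503 left.
December 1878 has 31 days: 503 − 31 = 472 left.
January 1879 has 31 days: 472 − 31 = 441 left.
February 1879 has 28 days (1879 is not a leap year): 441 − 28 = 413 left.
March 1879 has 31 days: 413 − 31 = 382 left.
April 1879 has 30 days: 382 − 30 = 352 left.
May 1879 has 31 days: 352 − 31 = 321 left.
June 1879 has 30 days: 321 − 30 = 291 left.
July 1879 has 31 days: 291 − 31 = 260 left.
August 1879 has 31 days: 260 − 31 = 229 left.
September 1879 has 30 days: 229 − 30 = 199 left.
October 1879 has 31 days: 199 − 31 = 168 left.
November 1879 has 30 days: 168 − 30 = 138 left.
December 1879 has 31 days: 138 − 31 = 107 left.
January 1880 has 31 days: 107 − 31 = 76 left.
February 1880 has 29 days (1880 is a leap year): 76 − 29 = 47 left.
March 1880 has 31 days: 47 − 31 = 16 left.
16 days into April 1880 → April 16, 1880.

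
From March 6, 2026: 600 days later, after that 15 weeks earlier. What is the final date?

July 14, 2027

Counting forward 600 days from March 6, 2026:
March has 31 days, so 31 − 6 = 25 days remain after March 6, 2026; 600 − 25 = 575 left.
April 2026 has 30 days: 575 − 30 = 545 left.
May 2026 has 31 days: 545 − 31 = 514 left.
June 2026 has 30 days: 514 − 30 = 484 left.
July 2026 has 31 days: 484 − 31 = 453 left.
August 2026 has 31 days: 453 − 31 = 422 left.
September 2026 has 30 days: 422 − 30 = 392 left.
October 2026 has 31 days: 392 − 31 = 361 left.
November 2026 has 30 days: 361 − 30 = 331 left.
December 2026 has 31 days: 331 − 31 = 300 left.
January 2027 has 31 days: 300 − 31 = 269 left.
February 2027 has 28 days (2027 is not a leap year): 269 − 28 = 241 left.
March 2027 has 31 days: 241 − 31 = 210 left.
April 2027 has 30 days: 210 − 30 = 180 left.
May 2027 has 31 days: 180 − 31 = 149 left.
June 2027 has 30 days: 149 − 30 = 119 left.
July 2027 has 31 days: 119 − 31 = 88 left.
August 2027 has 31 days: 88 − 31 = 57 left.
September 2027 has 30 days: 57 − 30 = 27 left.
27 days into October 2027 → October 27, 2027.
Counting back 15 weeks (= 105 days) from October 27, 2027:
Going back 27 days from October 27, 2027 reaches the end of the previous month; 105 − 27 = 78 left.
September 2027 has 30 days: 78 − 30 = 48 left.
August 2027 has 31 days: 48 − 31 = 17 left.
July 2027 has 31 days; 31 − 17 = 14 → July 14, 2027.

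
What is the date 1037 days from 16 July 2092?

Counting forward 1037 days from July 16, 2092.
July has 31 days, so 31 − 16 = 15 days remain after July 16, 2092; 1037 − 15 = 1022 left.
August 2092 has 31 days: 1022 − 31 = 991 left.
September 2092 has 30 days: 991 − 30 = 961 left.
October 2092 has 31 days: 961 − 31 = 930 left.
November 2092 has 30 days: 930 − 30 = 900 left.
December 2092 has 31 days: 900 − 31 = 869 left.
January 2093 has 31 days: 869 − 31 = 838 left.
February 2093 has 28 days (2093 is not a leap year): 838 − 28 = 810 left.
March 2093 has 31 days: 810 − 31 = 779 left.
April 2093 has 30 days: 779 − 30 = 749 left.
May 2093 has 31 days: 749 − 31 = 718 left.
June 2093 has 30 days: 718 − 30 = 688 left.
July 2093 has 31 days: 688 − 31 = 657 left.
August 2093 has 31 days: 657 − 31 = 626 left.
September 2093 has 30 days: 626 − 30 = 596 left.
October 2093 has 31 days: 596 − 31 = 565 left.
November 2093 has 30 days: 565 − 30 = 535 left.
December 2093 has 31 days: 535 − 31 = 504 left.
January 2094 has 31 days: 504 − 31 = 473 left.
February 2094 has 28 days (2094 is not a leap year): 473 − 28 = 445 left.
March 2094 has 31 days: 445 − 31 = 414 left.
April 2094 has 30 days: 414 − 30 = 384 left.
May 2094 has 31 days: 384 − 31 = 353 left.
June 2094 has 30 days: 353 − 30 = 323 left.
July 2094 has 31 days: 323 − 31 = 292 left.
August 2094 has 31 days: 292 − 31 = 261 left.
September 2094 has 30 days: 261 − 30 = 231 left.
October 2094 has 31 days: 231 − 31 = 200 left.
November 2094 has 30 days: 200 − 30 = 170 left.
December 2094 has 31 days: 170 − 31 = 139 left.
January 2095 has 31 days: 139 − 31 = 108 left.
February 2095 has 28 days (2095 is not a leap year): 108 − 28 = 80 left.
March 2095 has 31 days: 80 − 31 = 49 left.
April 2095 has 30 days: 49 − 30 = 19 left.
19 days into May 2095 → May 19, 2095.

May 19, 2095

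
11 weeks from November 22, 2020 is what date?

February 7, 2021

Counting forward 11 weeks = 77 days from November 22, 2020.
November has 30 days, so 30 − 22 = 8 days remain after November 22, 2020; 77 − 8 = 69 left.
December 2020 has 31 days: 69 − 31 = 38 left.
January 2021 has 31 days: 38 − 31 = 7 left.
7 days into February 2021 → February 7, 2021.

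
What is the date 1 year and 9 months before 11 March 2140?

June 11, 2138

Counting back 1 year and 9 months from March 11, 2140.
-1 year → 2139; month 3 − 9 = -6, which is month 6 of year 2138 → June 2138.
Day 11 is valid in June, giving June 11, 2138.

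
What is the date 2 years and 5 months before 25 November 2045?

Subtracting 2 years and 5 months from November 25, 2045.
-2 years → 2043; month 11 − 5 = 6 → June 2043.
Day 25 is valid in June, giving June 25, 2043.

June 25, 2043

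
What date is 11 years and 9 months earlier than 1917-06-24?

September 24, 1905

Going back 11 years and 9 months from June 24, 1917.
-11 years → 1906; month 6 − 9 = -3, which is month 9 of year 1905 → September 1905.
Day 24 is valid in September, giving September 24, 1905.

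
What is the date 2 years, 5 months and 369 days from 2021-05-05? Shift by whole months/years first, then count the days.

October 8, 2024

Counting forward 2 years, 5 months and 369 days from May 5, 2021: first the month/year part, then the days.
+2 years → 2023; month 5 + 5 = 10 → October 2023.
Day 5 is valid in October, giving October 5, 2023.
Now add 369 days from October 5, 2023.
October has 31 days, so 31 − 5 = 26 days remain after October 5, 2023; 369 − 26 = 343 left.
November 2023 has 30 days: 343 − 30 = 313 left.
December 2023 has 31 days: 313 − 31 = 282 left.
January 2024 has 31 days: 282 − 31 = 251 left.
February 2024 has 29 days (2024 is a leap year): 251 − 29 = 222 left.
March 2024 has 31 days: 222 − 31 = 191 left.
April 2024 has 30 days: 191 − 30 = 161 left.
May 2024 has 31 days: 161 − 31 = 130 left.
June 2024 has 30 days: 130 − 30 = 100 left.
July 2024 has 31 days: 100 − 31 = 69 left.
August 2024 has 31 days: 69 − 31 = 38 left.
September 2024 has 30 days: 38 − 30 = 8 left.
8 days into October 2024 → October 8, 2024.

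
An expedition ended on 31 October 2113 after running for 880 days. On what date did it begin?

Going back 880 days from October 31, 2113.
Going back 31 days from October 31, 2113 reaches the end of the previous month; 880 − 31 = 849 left.
September 2113 has 30 days: 849 − 30 = 819 left.
August 2113 has 31 days: 819 − 31 = 788 left.
July 2113 has 31 days: 788 − 31 = 757 left.
June 2113 has 30 days: 757 − 30 = 727 left.
May 2113 has 31 days: 727 − 31 = 696 left.
April 2113 has 30 days: 696 − 30 = 666 left.
March 2113 has 31 days: 666 − 31 = 635 left.
February 2113 has 28 days (2113 is not a leap year): 635 − 28 = 607 left.
January 2113 has 31 days: 607 − 31 = 576 left.
December 2112 has 31 days: 576 − 31 = 545 left.
November 2112 has 30 days: 545 − 30 = 515 left.
October 2112 has 31 days: 515 − 31 = 484 left.
September 2112 has 30 days: 484 − 30 = 454 left.
August 2112 has 31 days: 454 − 31 = 423 left.
July 2112 has 31 days: 423 − 31 = 392 left.
June 2112 has 30 days: 392 − 30 = 362 left.
May 2112 has 31 days: 362 − 31 = 331 left.
April 2112 has 30 days: 331 − 30 = 301 left.
March 2112 has 31 days: 301 − 31 = 270 left.
February 2112 has 29 days (2112 is a leap year): 270 − 29 = 241 left.
January 2112 has 31 days: 241 − 31 = 210 left.
December 2111 has 31 days: 210 − 31 = 179 left.
November 2111 has 30 days: 179 − 30 = 149 left.
October 2111 has 31 days: 149 − 31 = 118 left.
September 2111 has 30 days: 118 − 30 = 88 left.
August 2111 has 31 days: 88 − 31 = 57 left.
July 2111 has 31 days: 57 − 31 = 26 left.
June 2111 has 30 days; 30 − 26 = 4 → June 4, 2111.

June 4, 2111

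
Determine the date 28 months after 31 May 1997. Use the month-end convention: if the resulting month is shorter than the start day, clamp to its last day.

September 30, 1999

Adding 28 months from May 31, 1997.
month 5 + 28 = 33, which is month 9 of year 1999 → September 1999.
September 1999 has only 30 days and the start was day 31, so the date clamps to September 30, 1999.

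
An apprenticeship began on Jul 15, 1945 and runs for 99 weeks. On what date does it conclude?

Advancing 99 weeks = 693 days from July 15, 1945.
July has 31 days, so 31 − 15 = 16 days remain after July 15, 1945; 693 − 16 = 677 left.
August 1945 has 31 days: 677 − 31 = 646 left.
September 1945 has 30 days: 646 − 30 = 616 left.
October 1945 has 31 days: 616 − 31 = 585 left.
November 1945 has 30 days: 585 − 30 = 555 left.
December 1945 has 31 days: 555 − 31 = 524 left.
January 1946 has 31 days: 524 − 31 = 493 left.
February 1946 has 28 days (1946 is not a leap year): 493 − 28 = 465 left.
March 1946 has 31 days: 465 − 31 = 434 left.
April 1946 has 30 days: 434 − 30 = 404 left.
May 1946 has 31 days: 404 − 31 = 373 left.
June 1946 has 30 days: 373 − 30 = 343 left.
July 1946 has 31 days: 343 − 31 = 312 left.
August 1946 has 31 days: 312 − 31 = 281 left.
September 1946 has 30 days: 281 − 30 = 251 left.
October 1946 has 31 days: 251 − 31 = 220 left.
November 1946 has 30 days: 220 − 30 = 190 left.
December 1946 has 31 days: 190 − 31 = 159 left.
January 1947 has 31 days: 159 − 31 = 128 left.
February 1947 has 28 days (1947 is not a leap year): 128 − 28 = 100 left.
March 1947 has 31 days: 100 − 31 = 69 left.
April 1947 has 30 days: 69 − 30 = 39 left.
May 1947 has 31 days: 39 − 31 = 8 left.
8 days into June 1947 → June 8, 1947.

June 8, 1947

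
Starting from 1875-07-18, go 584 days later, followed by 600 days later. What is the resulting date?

Advancing 584 days from July 18, 1875:
July has 31 days, so 31 − 18 = 13 days remain after July 18, 1875; 584 − 13 = 571 left.
August 1875 has 31 days: 571 − 31 = 540 left.
September 1875 has 30 days: 540 − 30 = 510 left.
October 1875 has 31 days: 510 − 31 = 479 left.
November 1875 has 30 days: 479 − 30 = 449 left.
December 1875 has 31 days: 449 − 31 = 418 left.
January 1876 has 31 days: 418 − 31 = 387 left.
February 1876 has 29 days (1876 is a leap year): 387 − 29 = 358 left.
March 1876 has 31 days: 358 − 31 = 327 left.
April 1876 has 30 days: 327 − 30 = 297 left.
May 1876 has 31 days: 297 − 31 = 266 left.
June 1876 has 30 days: 266 − 30 = 236 left.
July 1876 has 31 days: 236 − 31 = 205 left.
August 1876 has 31 days: 205 − 31 = 174 left.
September 1876 has 30 days: 174 − 30 = 144 left.
October 1876 has 31 days: 144 − 31 = 113 left.
November 1876 has 30 days: 113 − 30 = 83 left.
December 1876 has 31 days: 83 − 31 = 52 left.
January 1877 has 31 days: 52 − 31 = 21 left.
21 days into February 1877 → February 21, 1877.
Advancing 600 days from February 21, 1877:
February has 28 days, so 28 − 21 = 7 days remain after February 21, 1877; 600 − 7 = 593 left.
March 1877 has 31 days: 593 − 31 = 562 left.
April 1877 has 30 days: 562 − 30 = 532 left.
May 1877 has 31 days: 532 − 31 = 501 left.
June 1877 has 30 days: 501 − 30 = 471 left.
July 1877 has 31 days: 471 − 31 = 440 left.
August 1877 has 31 days: 440 − 31 = 409 left.
September 1877 has 30 days: 409 − 30 = 379 left.
October 1877 has 31 days: 379 − 31 = 348 left.
November 1877 has 30 days: 348 − 30 = 318 left.
December 1877 has 31 days: 318 − 31 = 287 left.
January 1878 has 31 days: 287 − 31 = 256 left.
February 1878 has 28 days (1878 is not a leap year): 256 − 28 = 228 left.
March 1878 has 31 days: 228 − 31 = 197 left.
April 1878 has 30 days: 197 − 30 = 167 left.
May 1878 has 31 days: 167 − 31 = 136 left.
June 1878 has 30 days: 136 − 30 = 106 left.
July 1878 has 31 days: 106 − 31 = 75 left.
August 1878 has 31 days: 75 − 31 = 44 left.
September 1878 has 30 days: 44 − 30 = 14 left.
14 days into October 1878 → October 14, 1878.

October 14, 1878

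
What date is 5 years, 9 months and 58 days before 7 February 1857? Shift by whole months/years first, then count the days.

Counting back 5 years, 9 months and 58 days from February 7, 1857: first the month/year part, then the days.
-5 years → 1852; month 2 − 9 = -7, which is month 5 of year 1851 → May 1851.
Day 7 is valid in May, giving May 7, 1851.
Now subtract 58 days from May 7, 1851.
Going back 7 days from May 7, 1851 reaches the end of the previous month; 58 − 7 = 51 left.
April 1851 has 30 days: 51 − 30 = 21 left.
March 1851 has 31 days; 31 − 21 = 10 → March 10, 1851.

March 10, 1851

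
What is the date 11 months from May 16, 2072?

Counting forward 11 months from May 16, 2072.
month 5 + 11 = 16, which is month 4 of year 2073 → April 2073.
Day 16 is valid in April, giving April 16, 2073.

April 16, 2073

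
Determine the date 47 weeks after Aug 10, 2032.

July 5, 2033

Adding 47 weeks = 329 days from August 10, 2032.
August has 31 days, so 31 − 10 = 21 days remain after August 10, 2032; 329 − 21 = 308 left.
September 2032 has 30 days: 308 − 30 = 278 left.
October 2032 has 31 days: 278 − 31 = 247 left.
November 2032 has 30 days: 247 − 30 = 217 left.
December 2032 has 31 days: 217 − 31 = 186 left.
January 2033 has 31 days: 186 − 31 = 155 left.
February 2033 has 28 days (2033 is not a leap year): 155 − 28 = 127 left.
March 2033 has 31 days: 127 − 31 = 96 left.
April 2033 has 30 days: 96 − 30 = 66 left.
May 2033 has 31 days: 66 − 31 = 35 left.
June 2033 has 30 days: 35 − 30 = 5 left.
5 days into July 2033 → July 5, 2033.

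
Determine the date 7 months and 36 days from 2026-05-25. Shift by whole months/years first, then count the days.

Counting forward 7 months and 36 days from May 25, 2026: first the month/year part, then the days.
month 5 + 7 = 12 → December 2026.
Day 25 is valid in December, giving December 25, 2026.
Now add 36 days from December 25, 2026.
December has 31 days, so 31 − 25 = 6 days remain after December 25, 2026; 36 − 6 = 30 left.
30 days into January 2027 → January 30, 2027.

January 30, 2027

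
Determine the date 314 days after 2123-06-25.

Advancing 314 days from June 25, 2123.
June has 30 days, so 30 − 25 = 5 days remain after June 25, 2123; 314 − 5 = 309 left.
July 2123 has 31 days: 309 − 31 = 278 left.
August 2123 has 31 days: 278 − 31 = 247 left.
September 2123 has 30 days: 247 − 30 = 217 left.
October 2123 has 31 days: 217 − 31 = 186 left.
November 2123 has 30 days: 186 − 30 = 156 left.
December 2123 has 31 days: 156 − 31 = 125 left.
January 2124 has 31 days: 125 − 31 = 94 left.
February 2124 has 29 days (2124 is a leap year): 94 − 29 = 65 left.
March 2124 has 31 days: 65 − 31 = 34 left.
April 2124 has 30 days: 34 − 30 = 4 left.
4 days into May 2124 → May 4, 2124.

May 4, 2124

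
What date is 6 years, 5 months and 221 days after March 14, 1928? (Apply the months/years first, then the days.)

March 23, 1935

Adding 6 years, 5 months and 221 days from March 14, 1928: first the month/year part, then the days.
+6 years → 1934; month 3 + 5 = 8 → August 1934.
Day 14 is valid in August, giving August 14, 1934.
Now add 221 days from August 14, 1934.
August has 31 days, so 31 − 14 = 17 days remain after August 14, 1934; 221 − 17 = 204 left.
September 1934 has 30 days: 204 − 30 = 174 left.
October 1934 has 31 days: 174 − 31 = 143 left.
November 1934 has 30 days: 143 − 30 = 113 left.
December 1934 has 31 days: 113 − 31 = 82 left.
January 1935 has 31 days: 82 − 31 = 51 left.
February 1935 has 28 days (1935 is not a leap year): 51 − 28 = 23 left.
23 days into March 1935 → March 23, 1935.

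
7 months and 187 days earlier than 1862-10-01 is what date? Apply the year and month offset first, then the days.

August 26, 1861

Going back 7 months and 187 days from October 1, 1862: first the month/year part, then the days.
month 10 − 7 = 3 → March 1862.
Day 1 is valid in March, giving March 1, 1862.
Now subtract 187 days from March 1, 1862.
Going back 1 day from March 1, 1862 reaches the end of the previous month; 187 − 1 = 186 left.
February 1862 has 28 days (1862 is not a leap year): 186 − 28 = 158 left.
January 1862 has 31 days: 158 − 31 = 127 left.
December 1861 has 31 days: 127 − 31 = 96 left.
November 1861 has 30 days: 96 − 30 = 66 left.
October 1861 has 31 days: 66 − 31 = 35 left.
September 1861 has 30 days: 35 − 30 = 5 left.
August 1861 has 31 days; 31 − 5 = 26 → August 26, 1861.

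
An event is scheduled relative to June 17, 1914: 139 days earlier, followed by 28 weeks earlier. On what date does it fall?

Counting back 139 days from June 17, 1914:
Going back 17 days from June 17, 1914 reaches the end of the previous month; 139 − 17 = 122 left.
May 1914 has 31 days: 122 − 31 = 91 left.
April 1914 has 30 days: 91 − 30 = 61 left.
March 1914 has 31 days: 61 − 31 = 30 left.
February 1914 has 28 days (1914 is not a leap year): 30 − 28 = 2 left.
January 1914 has 31 days; 31 − 2 = 29 → January 29, 1914.
Counting back 28 weeks (= 196 days) from January 29, 1914:
Going back 29 days from January 29, 1914 reaches the end of the previous month; 196 − 29 = 167 left.
December 1913 has 31 days: 167 − 31 = 136 left.
November 1913 has 30 days: 136 − 30 = 106 left.
October 1913 has 31 days: 106 − 31 = 75 left.
September 1913 has 30 days: 75 − 30 = 45 left.
August 1913 has 31 days: 45 − 31 = 14 left.
July 1913 has 31 days; 31 − 14 = 17 → July 17, 1913.

July 17, 1913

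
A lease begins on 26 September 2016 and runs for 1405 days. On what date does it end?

August 1, 2020

Counting forward 1405 days from September 26, 2016.
September has 30 days, so 30 − 26 = 4 days remain after September 26, 2016; 1405 − 4 = 1401 left.
October 2016 has 31 days: 1401 − 31 = 1370 left.
November 2016 has 30 days: 1370 − 30 = 1340 left.
December 2016 has 31 days: 1340 − 31 = 1309 left.
January 2017 has 31 days: 1309 − 31 = 1278 left.
February 2017 has 28 days (2017 is not a leap year): 1278 − 28 = 1250 left.
March 2017 has 31 days: 1250 − 31 = 1219 left.
April 2017 has 30 days: 1219 − 30 = 1189 left.
May 2017 has 31 days: 1189 − 31 = 1158 left.
June 2017 has 30 days: 1158 − 30 = 1128 left.
July 2017 has 31 days: 1128 − 31 = 1097 left.
August 2017 has 31 days: 1097 − 31 = 1066 left.
September 2017 has 30 days: 1066 − 30 = 1036 left.
October 2017 has 31 days: 1036 − 31 = 1005 left.
November 2017 has 30 days: 1005 − 30 = 975 left.
December 2017 has 31 days: 975 − 31 = 944 left.
January 2018 has 31 days: 944 − 31 = 913 left.
February 2018 has 28 days (2018 is not a leap year): 913 − 28 = 885 left.
March 2018 has 31 days: 885 − 31 = 854 left.
April 2018 has 30 days: 854 − 30 = 824 left.
May 2018 has 31 days: 824 − 31 = 793 left.
June 2018 has 30 days: 793 − 30 = 763 left.
July 2018 has 31 days: 763 − 31 = 732 left.
August 2018 has 31 days: 732 − 31 = 701 left.
September 2018 has 30 days: 701 − 30 = 671 left.
October 2018 has 31 days: 671 − 31 = 640 left.
November 2018 has 30 days: 640 − 30 = 610 left.
December 2018 has 31 days: 610 − 31 = 579 left.
January 2019 has 31 days: 579 − 31 = 548 left.
February 2019 has 28 days (2019 is not a leap year): 548 − 28 = 520 left.
March 2019 has 31 days: 520 − 31 = 489 left.
April 2019 has 30 days: 489 − 30 = 459 left.
May 2019 has 31 days: 459 − 31 = 428 left.
June 2019 has 30 days: 428 − 30 = 398 left.
July 2019 has 31 days: 398 − 31 = 367 left.
August 2019 has 31 days: 367 − 31 = 336 left.
September 2019 has 30 days: 336 − 30 = 306 left.
October 2019 has 31 days: 306 − 31 = 275 left.
November 2019 has 30 days: 275 − 30 = 245 left.
December 2019 has 31 days: 245 − 31 = 214 left.
January 2020 has 31 days: 214 − 31 = 183 left.
February 2020 has 29 days (2020 is a leap year): 183 − 29 = 154 left.
March 2020 has 31 days: 154 − 31 = 123 left.
April 2020 has 30 days: 123 − 30 = 93 left.
May 2020 has 31 days: 93 − 31 = 62 left.
June 2020 has 30 days: 62 − 30 = 32 left.
July 2020 has 31 days: 32 − 31 = 1 left.
1 day into August 2020 → August 1, 2020.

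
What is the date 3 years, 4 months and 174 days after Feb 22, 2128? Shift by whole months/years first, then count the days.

Advancing 3 years, 4 months and 174 days from February 22, 2128: first the month/year part, then the days.
+3 years → 2131; month 2 + 4 = 6 → June 2131.
Day 22 is valid in June, giving June 22, 2131.
Now add 174 days from June 22, 2131.
June has 30 days, so 30 − 22 = 8 days remain after June 22, 2131; 174 − 8 = 166 left.
July 2131 has 31 days: 166 − 31 = 135 left.
August 2131 has 31 days: 135 − 31 = 104 left.
September 2131 has 30 days: 104 − 30 = 74 left.
October 2131 has 31 days: 74 − 31 = 43 left.
November 2131 has 30 days: 43 − 30 = 13 left.
13 days into December 2131 → December 13, 2131.

December 13, 2131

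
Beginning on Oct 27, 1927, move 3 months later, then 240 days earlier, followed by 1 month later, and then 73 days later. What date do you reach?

September 12, 1927

Adding 3 months from October 27, 1927:
month 10 + 3 = 13, which is month 1 of year 1928 → January 1928.
Day 27 is valid in January, giving January 27, 1928.
Going back 240 days from January 27, 1928:
Going back 27 days from January 27, 1928 reaches the end of the previous month; 240 − 27 = 213 left.
December 1927 has 31 days: 213 − 31 = 182 left.
November 1927 has 30 days: 182 − 30 = 152 left.
October 1927 has 31 days: 152 − 31 = 121 left.
September 1927 has 30 days: 121 − 30 = 91 left.
August 1927 has 31 days: 91 − 31 = 60 left.
July 1927 has 31 days: 60 − 31 = 29 left.
June 1927 has 30 days; 30 − 29 = 1 → June 1, 1927.
Advancing 1 month from June 1, 1927:
month 6 + 1 = 7 → July 1927.
Day 1 is valid in July, giving July 1, 1927.
Advancing 73 days from July 1, 1927:
July has 31 days, so 31 − 1 = 30 days remain after July 1, 1927; 73 − 30 = 43 left.
August 1927 has 31 days: 43 − 31 = 12 left.
12 days into September 1927 → September 12, 1927.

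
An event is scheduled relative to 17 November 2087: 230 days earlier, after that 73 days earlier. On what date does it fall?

January 18, 2087

Subtracting 230 days from November 17, 2087:
Going back 17 days from November 17, 2087 reaches the end of the previous month; 230 − 17 = 213 left.
October 2087 has 31 days: 213 − 31 = 182 left.
September 2087 has 30 days: 182 − 30 = 152 left.
August 2087 has 31 days: 152 − 31 = 121 left.
July 2087 has 31 days: 121 − 31 = 90 left.
June 2087 has 30 days: 90 − 30 = 60 left.
May 2087 has 31 days: 60 − 31 = 29 left.
April 2087 has 30 days; 30 − 29 = 1 → April 1, 2087.
Counting back 73 days from April 1, 2087:
Going back 1 day from April 1, 2087 reaches the end of the previous month; 73 − 1 = 72 left.
March 2087 has 31 days: 72 − 31 = 41 left.
February 2087 has 28 days (2087 is not a leap year): 41 − 28 = 13 left.
January 2087 has 31 days; 31 − 13 = 18 → January 18, 2087.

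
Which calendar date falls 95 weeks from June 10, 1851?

April 5, 1853

Counting forward 95 weeks = 665 days from June 10, 1851.
June has 30 days, so 30 − 10 = 20 days remain after June 10, 1851; 665 − 20 = 645 left.
July 1851 has 31 days: 645 − 31 = 614 left.
August 1851 has 31 days: 614 − 31 = 583 left.
September 1851 has 30 days: 583 − 30 = 553 left.
October 1851 has 31 days: 553 − 31 = 522 left.
November 1851 has 30 days: 522 − 30 = 492 left.
December 1851 has 31 days: 492 − 31 = 461 left.
January 1852 has 31 days: 461 − 31 = 430 left.
February 1852 has 29 days (1852 is a leap year): 430 − 29 = 401 left.
March 1852 has 31 days: 401 − 31 = 370 left.
April 1852 has 30 days: 370 − 30 = 340 left.
May 1852 has 31 days: 340 − 31 = 309 left.
June 1852 has 30 days: 309 − 30 = 279 left.
July 1852 has 31 days: 279 − 31 = 248 left.
August 1852 has 31 days: 248 − 31 = 217 left.
September 1852 has 30 days: 217 − 30 = 187 left.
October 1852 has 31 days: 187 − 31 = 156 left.
November 1852 has 30 days: 156 − 30 = 126 left.
December 1852 has 31 days: 126 − 31 = 95 left.
January 1853 has 31 days: 95 − 31 = 64 left.
February 1853 has 28 days (1853 is not a leap year): 64 − 28 = 36 left.
March 1853 has 31 days: 36 − 31 = 5 left.
5 days into April 1853 → April 5, 1853.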